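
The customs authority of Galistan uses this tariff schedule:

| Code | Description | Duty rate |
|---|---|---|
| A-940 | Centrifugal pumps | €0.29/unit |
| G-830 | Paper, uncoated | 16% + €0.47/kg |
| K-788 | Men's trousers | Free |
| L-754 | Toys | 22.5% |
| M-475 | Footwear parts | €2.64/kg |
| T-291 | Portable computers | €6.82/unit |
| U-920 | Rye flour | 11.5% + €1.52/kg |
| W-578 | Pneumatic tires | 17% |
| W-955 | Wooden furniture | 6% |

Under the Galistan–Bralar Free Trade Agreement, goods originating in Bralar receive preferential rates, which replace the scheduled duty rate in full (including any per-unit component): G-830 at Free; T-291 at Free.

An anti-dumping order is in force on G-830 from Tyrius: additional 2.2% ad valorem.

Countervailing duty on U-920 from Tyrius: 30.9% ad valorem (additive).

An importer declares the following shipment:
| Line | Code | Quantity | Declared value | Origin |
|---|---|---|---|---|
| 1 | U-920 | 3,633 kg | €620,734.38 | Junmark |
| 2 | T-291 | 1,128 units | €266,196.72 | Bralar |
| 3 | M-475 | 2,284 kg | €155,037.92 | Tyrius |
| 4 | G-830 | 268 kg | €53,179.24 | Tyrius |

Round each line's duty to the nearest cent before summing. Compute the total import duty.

€92,740.95

Line 1 (U-920, Junmark, 3,633 kg, €620,734.38):
Base rate for U-920 is 11.5% + €1.52/kg.
The additional-duty order on U-920 targets Tyrius, not Junmark; it does not apply.
Duty = €620,734.38 × 11.5% + 3,633 × €1.52 = €76,906.61.
Line 2 (T-291, Bralar, 1,128 units, €266,196.72):
Base rate for T-291 is €6.82/unit.
Origin Bralar qualifies under the Galistan–Bralar agreement and T-291 is covered: preferential rate Free applies instead.
Duty = €266,196.72 × 0% = €0.00.
Line 3 (M-475, Tyrius, 2,284 kg, €155,037.92):
Base rate for M-475 is €2.64/kg.
Duty = 2,284 × €2.64 = €6,029.76.
Line 4 (G-830, Tyrius, 268 kg, €53,179.24):
Base rate for G-830 is 16% + €0.47/kg.
G-830 has an FTA preferential rate, but origin Tyrius is not Bralar; base rate stands.
Additional duty on G-830 from Tyrius: +2.2%. Applied ad valorem rate: 16% + 2.2% = 18.2%.
Duty = €53,179.24 × 18.2% + 268 × €0.47 = €9,804.58.
Total = €76,906.61 + €0.00 + €6,029.76 + €9,804.58 = €92,740.95.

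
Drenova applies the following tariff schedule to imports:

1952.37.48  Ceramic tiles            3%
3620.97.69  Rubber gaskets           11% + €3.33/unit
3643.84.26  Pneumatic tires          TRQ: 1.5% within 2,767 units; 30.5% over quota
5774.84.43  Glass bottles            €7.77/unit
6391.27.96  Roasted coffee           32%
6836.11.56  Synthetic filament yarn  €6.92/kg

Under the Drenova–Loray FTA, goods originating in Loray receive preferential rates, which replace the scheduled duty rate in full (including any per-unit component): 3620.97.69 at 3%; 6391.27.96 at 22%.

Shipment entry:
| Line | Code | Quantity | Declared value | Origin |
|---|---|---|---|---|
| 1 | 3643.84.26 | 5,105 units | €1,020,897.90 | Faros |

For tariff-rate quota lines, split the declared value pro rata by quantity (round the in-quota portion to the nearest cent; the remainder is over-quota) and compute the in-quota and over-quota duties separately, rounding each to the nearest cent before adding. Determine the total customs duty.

€150,903.91

Line 1 (3643.84.26, Faros, 5,105 units, €1,020,897.90):
Code 3643.84.26 is under a tariff-rate quota (threshold 2,767 units). In-quota: 2,767 units at 1.5%; over-quota: 2,338 units at 30.5%.
Pro-rata value split: in-quota = €1,020,897.90 × 2,767/5,105 = €553,344.66; over-quota = €1,020,897.90 − €553,344.66 = €467,553.24.
In-quota duty = €553,344.66 × 1.5% = €8,300.17. Over-quota duty = €467,553.24 × 30.5% = €142,603.74.
Line duty = €8,300.17 + €142,603.74 = €150,903.91.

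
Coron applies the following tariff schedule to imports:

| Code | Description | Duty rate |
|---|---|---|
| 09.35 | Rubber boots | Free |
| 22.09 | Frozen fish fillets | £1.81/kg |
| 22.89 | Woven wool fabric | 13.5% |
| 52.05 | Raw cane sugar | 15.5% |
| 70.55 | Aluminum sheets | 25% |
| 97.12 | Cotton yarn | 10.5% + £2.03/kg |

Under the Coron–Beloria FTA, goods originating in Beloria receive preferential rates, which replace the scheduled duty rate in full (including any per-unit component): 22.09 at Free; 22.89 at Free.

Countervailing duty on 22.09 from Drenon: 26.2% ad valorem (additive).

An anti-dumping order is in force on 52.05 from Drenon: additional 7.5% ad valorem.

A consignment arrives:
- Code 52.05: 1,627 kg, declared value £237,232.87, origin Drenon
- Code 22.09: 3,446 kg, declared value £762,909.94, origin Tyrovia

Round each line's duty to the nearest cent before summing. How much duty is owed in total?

Line 1 (52.05, Drenon, 1,627 kg, £237,232.87):
Base rate for 52.05 is 15.5%.
Additional duty on 52.05 from Drenon: +7.5%. Applied ad valorem rate: 15.5% + 7.5% = 23%.
Duty = £237,232.87 × 23% = £54,563.56.
Line 2 (22.09, Tyrovia, 3,446 kg, £762,909.94):
Base rate for 22.09 is £1.81/kg.
22.09 has an FTA preferential rate, but origin Tyrovia is not Beloria; base rate stands.
The additional-duty order on 22.09 targets Drenon, not Tyrovia; it does not apply.
Duty = 3,446 × £1.81 = £6,237.26.
Total = £54,563.56 + £6,237.26 = £60,800.82.

£60,800.82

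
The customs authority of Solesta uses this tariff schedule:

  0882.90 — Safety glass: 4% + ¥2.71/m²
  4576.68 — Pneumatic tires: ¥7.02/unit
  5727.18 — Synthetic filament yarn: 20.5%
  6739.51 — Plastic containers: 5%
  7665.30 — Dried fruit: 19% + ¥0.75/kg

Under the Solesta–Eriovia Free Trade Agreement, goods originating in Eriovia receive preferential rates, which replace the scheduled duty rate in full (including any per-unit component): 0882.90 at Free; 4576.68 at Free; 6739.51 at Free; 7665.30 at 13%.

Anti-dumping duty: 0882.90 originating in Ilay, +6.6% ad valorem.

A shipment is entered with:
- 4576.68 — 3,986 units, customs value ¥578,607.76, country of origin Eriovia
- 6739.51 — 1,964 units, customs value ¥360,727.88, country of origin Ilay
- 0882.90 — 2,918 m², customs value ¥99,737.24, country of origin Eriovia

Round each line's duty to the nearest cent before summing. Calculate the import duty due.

Line 1 (4576.68, Eriovia, 3,986 units, ¥578,607.76):
Base rate for 4576.68 is ¥7.02/unit.
Origin Eriovia qualifies under the Solesta–Eriovia agreement and 4576.68 is covered: preferential rate Free applies instead.
Duty = ¥578,607.76 × 0% = ¥0.00.
Line 2 (6739.51, Ilay, 1,964 units, ¥360,727.88):
Base rate for 6739.51 is 5%.
6739.51 has an FTA preferential rate, but origin Ilay is not Eriovia; base rate stands.
Duty = ¥360,727.88 × 5% = ¥18,036.39.
Line 3 (0882.90, Eriovia, 2,918 m², ¥99,737.24):
Base rate for 0882.90 is 4% + ¥2.71/m².
Origin Eriovia qualifies under the Solesta–Eriovia agreement and 0882.90 is covered: preferential rate Free applies instead.
The additional-duty order on 0882.90 targets Ilay, not Eriovia; it does not apply.
Duty = ¥99,737.24 × 0% = ¥0.00.
Total = ¥0.00 + ¥18,036.39 + ¥0.00 = ¥18,036.39.

¥18,036.39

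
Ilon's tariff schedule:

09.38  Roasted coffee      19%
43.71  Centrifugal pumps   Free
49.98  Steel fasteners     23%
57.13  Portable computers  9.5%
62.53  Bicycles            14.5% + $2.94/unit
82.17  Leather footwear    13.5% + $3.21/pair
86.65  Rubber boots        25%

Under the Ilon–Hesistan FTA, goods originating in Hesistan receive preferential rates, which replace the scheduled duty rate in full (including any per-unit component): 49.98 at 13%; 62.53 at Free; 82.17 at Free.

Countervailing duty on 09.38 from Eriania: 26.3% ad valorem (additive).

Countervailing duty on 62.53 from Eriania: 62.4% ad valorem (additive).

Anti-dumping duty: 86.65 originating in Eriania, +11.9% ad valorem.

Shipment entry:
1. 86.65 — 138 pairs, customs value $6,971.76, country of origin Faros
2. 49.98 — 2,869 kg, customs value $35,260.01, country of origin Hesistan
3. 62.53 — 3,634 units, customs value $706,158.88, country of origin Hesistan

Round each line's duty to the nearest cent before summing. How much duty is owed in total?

$6,326.74

Line 1 (86.65, Faros, 138 pairs, $6,971.76):
Base rate for 86.65 is 25%.
The additional-duty order on 86.65 targets Eriania, not Faros; it does not apply.
Duty = $6,971.76 × 25% = $1,742.94.
Line 2 (49.98, Hesistan, 2,869 kg, $35,260.01):
Base rate for 49.98 is 23%.
Origin Hesistan qualifies under the Ilon–Hesistan agreement and 49.98 is covered: preferential rate 13% applies instead.
Duty = $35,260.01 × 13% = $4,583.80.
Line 3 (62.53, Hesistan, 3,634 units, $706,158.88):
Base rate for 62.53 is 14.5% + $2.94/unit.
Origin Hesistan qualifies under the Ilon–Hesistan agreement and 62.53 is covered: preferential rate Free applies instead.
The additional-duty order on 62.53 targets Eriania, not Hesistan; it does not apply.
Duty = $706,158.88 × 0% = $0.00.
Total = $1,742.94 + $4,583.80 + $0.00 = $6,326.74.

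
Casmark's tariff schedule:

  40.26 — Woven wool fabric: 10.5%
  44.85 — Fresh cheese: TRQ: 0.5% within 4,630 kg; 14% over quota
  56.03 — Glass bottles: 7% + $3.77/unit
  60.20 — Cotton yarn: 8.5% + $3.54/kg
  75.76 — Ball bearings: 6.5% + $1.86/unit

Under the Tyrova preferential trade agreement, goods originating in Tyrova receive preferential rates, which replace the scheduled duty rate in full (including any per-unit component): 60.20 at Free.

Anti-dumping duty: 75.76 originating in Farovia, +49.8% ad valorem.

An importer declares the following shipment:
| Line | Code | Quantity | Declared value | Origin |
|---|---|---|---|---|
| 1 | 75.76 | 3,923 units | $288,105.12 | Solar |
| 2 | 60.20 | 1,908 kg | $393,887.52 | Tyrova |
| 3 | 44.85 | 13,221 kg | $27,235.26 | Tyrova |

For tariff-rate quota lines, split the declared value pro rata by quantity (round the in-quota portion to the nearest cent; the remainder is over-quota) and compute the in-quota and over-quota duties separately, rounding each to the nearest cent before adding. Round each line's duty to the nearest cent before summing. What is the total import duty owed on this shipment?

Line 1 (75.76, Solar, 3,923 units, $288,105.12):
Base rate for 75.76 is 6.5% + $1.86/unit.
The additional-duty order on 75.76 targets Farovia, not Solar; it does not apply.
Duty = $288,105.12 × 6.5% + 3,923 × $1.86 = $26,023.61.
Line 2 (60.20, Tyrova, 1,908 kg, $393,887.52):
Base rate for 60.20 is 8.5% + $3.54/kg.
Origin Tyrova qualifies under the Casmark–Tyrova agreement and 60.20 is covered: preferential rate Free applies instead.
Duty = $393,887.52 × 0% = $0.00.
Line 3 (44.85, Tyrova, 13,221 kg, $27,235.26):
Code 44.85 is under a tariff-rate quota (threshold 4,630 kg). In-quota: 4,630 kg at 0.5%; over-quota: 8,591 kg at 14%.
Pro-rata value split: in-quota = $27,235.26 × 4,630/13,221 = $9,537.80; over-quota = $27,235.26 − $9,537.80 = $17,697.46.
In-quota duty = $9,537.80 × 0.5% = $47.69. Over-quota duty = $17,697.46 × 14% = $2,477.64.
Line duty = $47.69 + $2,477.64 = $2,525.33.
Total = $26,023.61 + $0.00 + $2,525.33 = $28,548.94.

$28,548.94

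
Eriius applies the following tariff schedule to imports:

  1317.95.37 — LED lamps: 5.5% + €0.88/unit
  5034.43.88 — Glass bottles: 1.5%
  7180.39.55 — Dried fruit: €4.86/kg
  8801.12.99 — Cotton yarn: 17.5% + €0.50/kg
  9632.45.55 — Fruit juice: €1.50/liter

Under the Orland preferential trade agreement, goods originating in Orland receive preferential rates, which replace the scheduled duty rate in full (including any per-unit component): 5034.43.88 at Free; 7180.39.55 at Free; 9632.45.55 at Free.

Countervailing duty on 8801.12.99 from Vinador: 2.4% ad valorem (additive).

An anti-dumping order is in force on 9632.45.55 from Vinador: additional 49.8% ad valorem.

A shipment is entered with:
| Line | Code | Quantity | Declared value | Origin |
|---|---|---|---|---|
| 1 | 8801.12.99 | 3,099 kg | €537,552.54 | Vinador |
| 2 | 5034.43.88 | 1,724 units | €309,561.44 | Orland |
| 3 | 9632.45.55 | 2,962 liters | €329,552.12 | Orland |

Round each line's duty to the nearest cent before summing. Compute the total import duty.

Line 1 (8801.12.99, Vinador, 3,099 kg, €537,552.54):
Base rate for 8801.12.99 is 17.5% + €0.50/kg.
Additional duty on 8801.12.99 from Vinador: +2.4%. Applied ad valorem rate: 17.5% + 2.4% = 19.9%.
Duty = €537,552.54 × 19.9% + 3,099 × €0.50 = €108,522.46.
Line 2 (5034.43.88, Orland, 1,724 units, €309,561.44):
Base rate for 5034.43.88 is 1.5%.
Origin Orland qualifies under the Eriius–Orland agreement and 5034.43.88 is covered: preferential rate Free applies instead.
Duty = €309,561.44 × 0% = €0.00.
Line 3 (9632.45.55, Orland, 2,962 liters, €329,552.12):
Base rate for 9632.45.55 is €1.50/liter.
Origin Orland qualifies under the Eriius–Orland agreement and 9632.45.55 is covered: preferential rate Free applies instead.
The additional-duty order on 9632.45.55 targets Vinador, not Orland; it does not apply.
Duty = €329,552.12 × 0% = €0.00.
Total = €108,522.46 + €0.00 + €0.00 = €108,522.46.

€108,522.46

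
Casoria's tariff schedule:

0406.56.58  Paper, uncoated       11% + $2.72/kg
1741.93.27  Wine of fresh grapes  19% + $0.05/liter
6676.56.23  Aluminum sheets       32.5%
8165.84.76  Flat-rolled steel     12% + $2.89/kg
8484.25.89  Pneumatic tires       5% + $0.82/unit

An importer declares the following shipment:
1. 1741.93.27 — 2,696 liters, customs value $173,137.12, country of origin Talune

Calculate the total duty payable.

$33,030.85

Line 1 (1741.93.27, Talune, 2,696 liters, $173,137.12):
Base rate for 1741.93.27 is 19% + $0.05/liter.
Duty = $173,137.12 × 19% + 2,696 × $0.05 = $33,030.85.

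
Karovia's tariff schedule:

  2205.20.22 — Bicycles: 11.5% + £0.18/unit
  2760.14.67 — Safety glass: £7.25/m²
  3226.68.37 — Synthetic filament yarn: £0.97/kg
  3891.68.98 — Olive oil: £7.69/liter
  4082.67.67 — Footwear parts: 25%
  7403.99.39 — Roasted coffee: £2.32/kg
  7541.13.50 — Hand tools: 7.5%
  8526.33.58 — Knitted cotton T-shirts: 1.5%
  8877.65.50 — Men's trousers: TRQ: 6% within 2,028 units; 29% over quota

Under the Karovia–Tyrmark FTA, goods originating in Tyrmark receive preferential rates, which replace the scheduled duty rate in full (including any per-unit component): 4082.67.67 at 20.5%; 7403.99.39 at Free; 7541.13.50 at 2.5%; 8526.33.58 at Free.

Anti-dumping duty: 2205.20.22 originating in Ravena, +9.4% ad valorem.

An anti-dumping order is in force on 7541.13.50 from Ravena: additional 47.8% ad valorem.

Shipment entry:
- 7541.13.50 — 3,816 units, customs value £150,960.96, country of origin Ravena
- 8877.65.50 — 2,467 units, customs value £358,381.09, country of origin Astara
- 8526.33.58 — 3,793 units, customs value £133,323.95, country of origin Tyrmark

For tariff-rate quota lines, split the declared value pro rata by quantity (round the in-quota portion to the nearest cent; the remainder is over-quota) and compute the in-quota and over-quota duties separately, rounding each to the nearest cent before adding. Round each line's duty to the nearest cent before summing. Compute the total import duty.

£119,652.18

Line 1 (7541.13.50, Ravena, 3,816 units, £150,960.96):
Base rate for 7541.13.50 is 7.5%.
7541.13.50 has an FTA preferential rate, but origin Ravena is not Tyrmark; base rate stands.
Additional duty on 7541.13.50 from Ravena: +47.8%. Applied ad valorem rate: 7.5% + 47.8% = 55.3%.
Duty = £150,960.96 × 55.3% = £83,481.41.
Line 2 (8877.65.50, Astara, 2,467 units, £358,381.09):
Code 8877.65.50 is under a tariff-rate quota (threshold 2,028 units). In-quota: 2,028 units at 6%; over-quota: 439 units at 29%.
Pro-rata value split: in-quota = £358,381.09 × 2,028/2,467 = £294,607.56; over-quota = £358,381.09 − £294,607.56 = £63,773.53.
In-quota duty = £294,607.56 × 6% = £17,676.45. Over-quota duty = £63,773.53 × 29% = £18,494.32.
Line duty = £17,676.45 + £18,494.32 = £36,170.77.
Line 3 (8526.33.58, Tyrmark, 3,793 units, £133,323.95):
Base rate for 8526.33.58 is 1.5%.
Origin Tyrmark qualifies under the Karovia–Tyrmark agreement and 8526.33.58 is covered: preferential rate Free applies instead.
Duty = £133,323.95 × 0% = £0.00.
Total = £83,481.41 + £36,170.77 + £0.00 = £119,652.18.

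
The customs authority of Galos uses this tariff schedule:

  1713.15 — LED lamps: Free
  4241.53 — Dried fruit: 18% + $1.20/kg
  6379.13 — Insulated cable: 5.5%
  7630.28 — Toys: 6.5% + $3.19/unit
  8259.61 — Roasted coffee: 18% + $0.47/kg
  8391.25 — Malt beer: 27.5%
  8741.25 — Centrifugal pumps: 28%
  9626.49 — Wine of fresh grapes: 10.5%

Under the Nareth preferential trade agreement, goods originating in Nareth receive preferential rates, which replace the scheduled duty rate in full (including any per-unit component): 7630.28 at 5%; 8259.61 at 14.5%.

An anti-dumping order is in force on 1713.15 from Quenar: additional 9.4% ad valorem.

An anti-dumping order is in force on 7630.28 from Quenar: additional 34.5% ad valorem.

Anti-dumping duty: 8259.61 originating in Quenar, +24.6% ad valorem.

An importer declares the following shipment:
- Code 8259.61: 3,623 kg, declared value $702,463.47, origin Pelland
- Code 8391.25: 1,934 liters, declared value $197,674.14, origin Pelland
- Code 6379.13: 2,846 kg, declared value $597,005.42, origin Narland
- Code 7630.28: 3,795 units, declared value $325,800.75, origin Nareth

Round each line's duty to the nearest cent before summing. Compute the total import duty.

Line 1 (8259.61, Pelland, 3,623 kg, $702,463.47):
Base rate for 8259.61 is 18% + $0.47/kg.
8259.61 has an FTA preferential rate, but origin Pelland is not Nareth; base rate stands.
The additional-duty order on 8259.61 targets Quenar, not Pelland; it does not apply.
Duty = $702,463.47 × 18% + 3,623 × $0.47 = $128,146.23.
Line 2 (8391.25, Pelland, 1,934 liters, $197,674.14):
Base rate for 8391.25 is 27.5%.
Duty = $197,674.14 × 27.5% = $54,360.39.
Line 3 (6379.13, Narland, 2,846 kg, $597,005.42):
Base rate for 6379.13 is 5.5%.
Duty = $597,005.42 × 5.5% = $32,835.30.
Line 4 (7630.28, Nareth, 3,795 units, $325,800.75):
Base rate for 7630.28 is 6.5% + $3.19/unit.
Origin Nareth qualifies under the Galos–Nareth agreement and 7630.28 is covered: preferential rate 5% applies instead.
The additional-duty order on 7630.28 targets Quenar, not Nareth; it does not apply.
Duty = $325,800.75 × 5% = $16,290.04.
Total = $128,146.23 + $54,360.39 + $32,835.30 + $16,290.04 = $231,631.96.

$231,631.96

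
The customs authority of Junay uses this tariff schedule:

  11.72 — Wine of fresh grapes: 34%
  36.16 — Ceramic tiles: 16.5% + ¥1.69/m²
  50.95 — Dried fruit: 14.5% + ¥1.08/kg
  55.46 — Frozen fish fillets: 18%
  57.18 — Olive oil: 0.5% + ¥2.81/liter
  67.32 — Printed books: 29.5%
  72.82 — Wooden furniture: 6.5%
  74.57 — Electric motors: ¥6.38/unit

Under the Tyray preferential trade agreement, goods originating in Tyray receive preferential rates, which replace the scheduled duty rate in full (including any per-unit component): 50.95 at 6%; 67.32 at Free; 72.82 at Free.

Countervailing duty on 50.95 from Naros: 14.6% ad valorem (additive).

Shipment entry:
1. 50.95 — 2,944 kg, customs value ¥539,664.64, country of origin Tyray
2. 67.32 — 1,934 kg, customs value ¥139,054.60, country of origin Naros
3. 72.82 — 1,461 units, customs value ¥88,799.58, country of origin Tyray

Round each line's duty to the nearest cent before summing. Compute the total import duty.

¥73,400.99

Line 1 (50.95, Tyray, 2,944 kg, ¥539,664.64):
Base rate for 50.95 is 14.5% + ¥1.08/kg.
Origin Tyray qualifies under the Junay–Tyray agreement and 50.95 is covered: preferential rate 6% applies instead.
The additional-duty order on 50.95 targets Naros, not Tyray; it does not apply.
Duty = ¥539,664.64 × 6% = ¥32,379.88.
Line 2 (67.32, Naros, 1,934 kg, ¥139,054.60):
Base rate for 67.32 is 29.5%.
67.32 has an FTA preferential rate, but origin Naros is not Tyray; base rate stands.
Duty = ¥139,054.60 × 29.5% = ¥41,021.11.
Line 3 (72.82, Tyray, 1,461 units, ¥88,799.58):
Base rate for 72.82 is 6.5%.
Origin Tyray qualifies under the Junay–Tyray agreement and 72.82 is covered: preferential rate Free applies instead.
Duty = ¥88,799.58 × 0% = ¥0.00.
Total = ¥32,379.88 + ¥41,021.11 + ¥0.00 = ¥73,400.99.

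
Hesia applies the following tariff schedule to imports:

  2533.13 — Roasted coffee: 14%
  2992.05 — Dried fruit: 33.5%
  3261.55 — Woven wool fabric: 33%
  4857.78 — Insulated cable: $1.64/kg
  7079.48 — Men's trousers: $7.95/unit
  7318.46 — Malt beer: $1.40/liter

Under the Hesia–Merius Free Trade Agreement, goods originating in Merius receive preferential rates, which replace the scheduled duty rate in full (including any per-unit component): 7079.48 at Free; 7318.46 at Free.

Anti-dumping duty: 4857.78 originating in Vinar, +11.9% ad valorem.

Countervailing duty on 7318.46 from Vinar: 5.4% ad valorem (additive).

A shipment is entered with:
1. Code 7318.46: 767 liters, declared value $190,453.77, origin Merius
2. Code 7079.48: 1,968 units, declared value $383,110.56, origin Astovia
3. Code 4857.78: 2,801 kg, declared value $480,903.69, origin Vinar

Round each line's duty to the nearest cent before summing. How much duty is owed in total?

Line 1 (7318.46, Merius, 767 liters, $190,453.77):
Base rate for 7318.46 is $1.40/liter.
Origin Merius qualifies under the Hesia–Merius agreement and 7318.46 is covered: preferential rate Free applies instead.
The additional-duty order on 7318.46 targets Vinar, not Merius; it does not apply.
Duty = $190,453.77 × 0% = $0.00.
Line 2 (7079.48, Astovia, 1,968 units, $383,110.56):
Base rate for 7079.48 is $7.95/unit.
7079.48 has an FTA preferential rate, but origin Astovia is not Merius; base rate stands.
Duty = 1,968 × $7.95 = $15,645.60.
Line 3 (4857.78, Vinar, 2,801 kg, $480,903.69):
Base rate for 4857.78 is $1.64/kg.
Additional duty on 4857.78 from Vinar: +11.9% ad valorem. Applied ad valorem rate = 11.9%.
Duty = $480,903.69 × 11.9% + 2,801 × $1.64 = $61,821.18.
Total = $0.00 + $15,645.60 + $61,821.18 = $77,466.78.

$77,466.78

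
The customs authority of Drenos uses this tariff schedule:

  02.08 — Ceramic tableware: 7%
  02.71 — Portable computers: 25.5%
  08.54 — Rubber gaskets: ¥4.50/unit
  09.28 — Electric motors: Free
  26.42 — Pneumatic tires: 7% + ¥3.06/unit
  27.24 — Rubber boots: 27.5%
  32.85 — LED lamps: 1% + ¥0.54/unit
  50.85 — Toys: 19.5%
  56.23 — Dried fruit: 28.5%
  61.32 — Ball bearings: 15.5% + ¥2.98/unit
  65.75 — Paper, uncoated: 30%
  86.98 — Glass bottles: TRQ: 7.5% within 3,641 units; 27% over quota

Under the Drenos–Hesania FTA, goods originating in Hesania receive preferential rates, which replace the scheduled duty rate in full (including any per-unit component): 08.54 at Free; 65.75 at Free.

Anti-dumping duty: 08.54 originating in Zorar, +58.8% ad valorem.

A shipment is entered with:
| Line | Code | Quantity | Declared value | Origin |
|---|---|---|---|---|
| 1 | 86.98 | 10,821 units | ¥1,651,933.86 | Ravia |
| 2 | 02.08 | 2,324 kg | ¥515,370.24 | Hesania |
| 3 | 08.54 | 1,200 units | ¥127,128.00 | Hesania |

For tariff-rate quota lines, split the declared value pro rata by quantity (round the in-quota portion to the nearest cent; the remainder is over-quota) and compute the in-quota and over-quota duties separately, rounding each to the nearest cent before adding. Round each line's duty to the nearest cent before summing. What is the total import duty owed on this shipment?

¥373,710.23

Line 1 (86.98, Ravia, 10,821 units, ¥1,651,933.86):
Code 86.98 is under a tariff-rate quota (threshold 3,641 units). In-quota: 3,641 units at 7.5%; over-quota: 7,180 units at 27%.
Pro-rata value split: in-quota = ¥1,651,933.86 × 3,641/10,821 = ¥555,835.06; over-quota = ¥1,651,933.86 − ¥555,835.06 = ¥1,096,098.80.
In-quota duty = ¥555,835.06 × 7.5% = ¥41,687.63. Over-quota duty = ¥1,096,098.80 × 27% = ¥295,946.68.
Line duty = ¥41,687.63 + ¥295,946.68 = ¥337,634.31.
Line 2 (02.08, Hesania, 2,324 kg, ¥515,370.24):
Base rate for 02.08 is 7%.
Origin Hesania is the FTA partner but 02.08 is not on the preference list; base rate stands.
Duty = ¥515,370.24 × 7% = ¥36,075.92.
Line 3 (08.54, Hesania, 1,200 units, ¥127,128.00):
Base rate for 08.54 is ¥4.50/unit.
Origin Hesania qualifies under the Drenos–Hesania agreement and 08.54 is covered: preferential rate Free applies instead.
The additional-duty order on 08.54 targets Zorar, not Hesania; it does not apply.
Duty = ¥127,128.00 × 0% = ¥0.00.
Total = ¥337,634.31 + ¥36,075.92 + ¥0.00 = ¥373,710.23.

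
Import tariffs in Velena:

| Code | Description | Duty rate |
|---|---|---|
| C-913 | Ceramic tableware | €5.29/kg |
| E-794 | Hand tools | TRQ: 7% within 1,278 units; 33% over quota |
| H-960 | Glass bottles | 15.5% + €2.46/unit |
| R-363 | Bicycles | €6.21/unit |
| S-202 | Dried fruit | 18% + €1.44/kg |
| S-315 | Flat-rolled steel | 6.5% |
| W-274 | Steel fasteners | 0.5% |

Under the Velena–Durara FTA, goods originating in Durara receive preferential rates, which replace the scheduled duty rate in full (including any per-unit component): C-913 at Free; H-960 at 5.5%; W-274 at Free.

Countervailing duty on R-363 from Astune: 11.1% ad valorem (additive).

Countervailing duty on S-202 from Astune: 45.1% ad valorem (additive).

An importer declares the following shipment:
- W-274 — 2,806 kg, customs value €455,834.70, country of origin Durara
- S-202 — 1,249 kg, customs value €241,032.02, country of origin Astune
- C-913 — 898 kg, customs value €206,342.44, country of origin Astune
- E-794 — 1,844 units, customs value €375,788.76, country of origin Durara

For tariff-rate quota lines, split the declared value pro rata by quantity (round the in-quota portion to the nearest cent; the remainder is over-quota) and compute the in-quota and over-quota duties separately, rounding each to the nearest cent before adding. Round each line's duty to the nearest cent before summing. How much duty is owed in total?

€214,935.13

Line 1 (W-274, Durara, 2,806 kg, €455,834.70):
Base rate for W-274 is 0.5%.
Origin Durara qualifies under the Velena–Durara agreement and W-274 is covered: preferential rate Free applies instead.
Duty = €455,834.70 × 0% = €0.00.
Line 2 (S-202, Astune, 1,249 kg, €241,032.02):
Base rate for S-202 is 18% + €1.44/kg.
Additional duty on S-202 from Astune: +45.1%. Applied ad valorem rate: 18% + 45.1% = 63.1%.
Duty = €241,032.02 × 63.1% + 1,249 × €1.44 = €153,889.76.
Line 3 (C-913, Astune, 898 kg, €206,342.44):
Base rate for C-913 is €5.29/kg.
C-913 has an FTA preferential rate, but origin Astune is not Durara; base rate stands.
Duty = 898 × €5.29 = €4,750.42.
Line 4 (E-794, Durara, 1,844 units, €375,788.76):
Code E-794 is under a tariff-rate quota (threshold 1,278 units). In-quota: 1,278 units at 7%; over-quota: 566 units at 33%.
Pro-rata value split: in-quota = €375,788.76 × 1,278/1,844 = €260,443.62; over-quota = €375,788.76 − €260,443.62 = €115,345.14.
In-quota duty = €260,443.62 × 7% = €18,231.05. Over-quota duty = €115,345.14 × 33% = €38,063.90.
Line duty = €18,231.05 + €38,063.90 = €56,294.95.
Total = €0.00 + €153,889.76 + €4,750.42 + €56,294.95 = €214,935.13.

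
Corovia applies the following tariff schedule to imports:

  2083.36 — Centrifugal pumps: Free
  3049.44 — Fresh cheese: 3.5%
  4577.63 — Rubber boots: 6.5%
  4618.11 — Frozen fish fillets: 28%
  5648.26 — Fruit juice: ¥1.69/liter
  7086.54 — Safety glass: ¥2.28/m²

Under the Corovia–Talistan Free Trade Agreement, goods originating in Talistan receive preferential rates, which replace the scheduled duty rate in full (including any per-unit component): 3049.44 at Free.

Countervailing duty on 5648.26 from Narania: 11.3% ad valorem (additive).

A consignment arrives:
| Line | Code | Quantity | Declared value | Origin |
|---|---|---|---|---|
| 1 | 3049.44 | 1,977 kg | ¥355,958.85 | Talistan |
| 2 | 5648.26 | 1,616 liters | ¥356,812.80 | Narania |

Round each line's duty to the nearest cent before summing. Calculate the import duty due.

Line 1 (3049.44, Talistan, 1,977 kg, ¥355,958.85):
Base rate for 3049.44 is 3.5%.
Origin Talistan qualifies under the Corovia–Talistan agreement and 3049.44 is covered: preferential rate Free applies instead.
Duty = ¥355,958.85 × 0% = ¥0.00.
Line 2 (5648.26, Narania, 1,616 liters, ¥356,812.80):
Base rate for 5648.26 is ¥1.69/liter.
Additional duty on 5648.26 from Narania: +11.3% ad valorem. Applied ad valorem rate = 11.3%.
Duty = ¥356,812.80 × 11.3% + 1,616 × ¥1.69 = ¥43,050.89.
Total = ¥0.00 + ¥43,050.89 = ¥43,050.89.

¥43,050.89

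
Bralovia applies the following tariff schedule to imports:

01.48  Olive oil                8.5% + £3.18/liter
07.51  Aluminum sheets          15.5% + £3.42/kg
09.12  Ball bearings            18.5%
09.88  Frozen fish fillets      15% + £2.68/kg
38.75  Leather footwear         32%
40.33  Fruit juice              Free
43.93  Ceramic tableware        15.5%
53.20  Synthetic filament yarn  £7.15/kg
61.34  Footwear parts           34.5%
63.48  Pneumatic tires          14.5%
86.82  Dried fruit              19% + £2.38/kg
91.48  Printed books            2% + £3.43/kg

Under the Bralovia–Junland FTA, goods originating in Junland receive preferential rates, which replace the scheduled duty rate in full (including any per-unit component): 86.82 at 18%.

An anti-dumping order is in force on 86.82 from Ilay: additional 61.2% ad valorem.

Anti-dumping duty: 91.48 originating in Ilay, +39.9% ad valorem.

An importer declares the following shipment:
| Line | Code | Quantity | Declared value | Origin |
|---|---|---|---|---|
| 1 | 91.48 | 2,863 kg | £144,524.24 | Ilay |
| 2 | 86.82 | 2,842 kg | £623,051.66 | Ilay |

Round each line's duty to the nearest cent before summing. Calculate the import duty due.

Line 1 (91.48, Ilay, 2,863 kg, £144,524.24):
Base rate for 91.48 is 2% + £3.43/kg.
Additional duty on 91.48 from Ilay: +39.9%. Applied ad valorem rate: 2% + 39.9% = 41.9%.
Duty = £144,524.24 × 41.9% + 2,863 × £3.43 = £70,375.75.
Line 2 (86.82, Ilay, 2,842 kg, £623,051.66):
Base rate for 86.82 is 19% + £2.38/kg.
86.82 has an FTA preferential rate, but origin Ilay is not Junland; base rate stands.
Additional duty on 86.82 from Ilay: +61.2%. Applied ad valorem rate: 19% + 61.2% = 80.2%.
Duty = £623,051.66 × 80.2% + 2,842 × £2.38 = £506,451.39.
Total = £70,375.75 + £506,451.39 = £576,827.14.

£576,827.14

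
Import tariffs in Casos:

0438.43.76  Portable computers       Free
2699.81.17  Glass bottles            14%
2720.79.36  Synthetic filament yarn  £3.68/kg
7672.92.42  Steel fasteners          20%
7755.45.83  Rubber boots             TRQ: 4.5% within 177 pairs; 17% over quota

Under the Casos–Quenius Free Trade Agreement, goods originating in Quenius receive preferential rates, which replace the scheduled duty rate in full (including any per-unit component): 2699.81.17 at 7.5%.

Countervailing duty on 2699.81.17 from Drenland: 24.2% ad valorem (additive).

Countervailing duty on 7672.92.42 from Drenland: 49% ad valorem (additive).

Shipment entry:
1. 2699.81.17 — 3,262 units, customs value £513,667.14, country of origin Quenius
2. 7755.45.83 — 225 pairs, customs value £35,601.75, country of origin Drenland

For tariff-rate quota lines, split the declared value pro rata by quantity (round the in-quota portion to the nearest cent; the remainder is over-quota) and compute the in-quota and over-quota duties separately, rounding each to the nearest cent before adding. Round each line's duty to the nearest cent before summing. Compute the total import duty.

£41,076.50

Line 1 (2699.81.17, Quenius, 3,262 units, £513,667.14):
Base rate for 2699.81.17 is 14%.
Origin Quenius qualifies under the Casos–Quenius agreement and 2699.81.17 is covered: preferential rate 7.5% applies instead.
The additional-duty order on 2699.81.17 targets Drenland, not Quenius; it does not apply.
Duty = £513,667.14 × 7.5% = £38,525.04.
Line 2 (7755.45.83, Drenland, 225 pairs, £35,601.75):
Code 7755.45.83 is under a tariff-rate quota (threshold 177 pairs). In-quota: 177 pairs at 4.5%; over-quota: 48 pairs at 17%.
Pro-rata value split: in-quota = £35,601.75 × 177/225 = £28,006.71; over-quota = £35,601.75 − £28,006.71 = £7,595.04.
In-quota duty = £28,006.71 × 4.5% = £1,260.30. Over-quota duty = £7,595.04 × 17% = £1,291.16.
Line duty = £1,260.30 + £1,291.16 = £2,551.46.
Total = £38,525.04 + £2,551.46 = £41,076.50.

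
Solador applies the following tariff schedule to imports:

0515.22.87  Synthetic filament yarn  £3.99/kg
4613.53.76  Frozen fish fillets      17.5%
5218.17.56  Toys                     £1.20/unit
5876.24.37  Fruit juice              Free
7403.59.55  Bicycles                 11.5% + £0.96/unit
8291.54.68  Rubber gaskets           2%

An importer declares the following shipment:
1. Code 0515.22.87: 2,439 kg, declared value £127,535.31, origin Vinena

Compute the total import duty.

£9,731.61

Line 1 (0515.22.87, Vinena, 2,439 kg, £127,535.31):
Base rate for 0515.22.87 is £3.99/kg.
Duty = 2,439 × £3.99 = £9,731.61.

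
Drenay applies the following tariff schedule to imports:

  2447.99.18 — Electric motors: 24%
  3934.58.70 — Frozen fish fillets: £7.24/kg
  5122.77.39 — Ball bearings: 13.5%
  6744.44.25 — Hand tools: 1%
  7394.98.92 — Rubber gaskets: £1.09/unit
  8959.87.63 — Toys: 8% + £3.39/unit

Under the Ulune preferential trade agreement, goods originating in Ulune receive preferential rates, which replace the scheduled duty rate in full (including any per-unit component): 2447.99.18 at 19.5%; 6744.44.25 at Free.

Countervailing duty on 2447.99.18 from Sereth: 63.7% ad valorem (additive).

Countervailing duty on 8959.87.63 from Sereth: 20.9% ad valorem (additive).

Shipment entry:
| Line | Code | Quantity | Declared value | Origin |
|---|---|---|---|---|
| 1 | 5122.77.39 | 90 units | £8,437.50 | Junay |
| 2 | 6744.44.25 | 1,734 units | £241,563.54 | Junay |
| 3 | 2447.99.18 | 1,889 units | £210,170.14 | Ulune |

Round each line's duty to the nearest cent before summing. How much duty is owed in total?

£44,537.88

Line 1 (5122.77.39, Junay, 90 units, £8,437.50):
Base rate for 5122.77.39 is 13.5%.
Duty = £8,437.50 × 13.5% = £1,139.06.
Line 2 (6744.44.25, Junay, 1,734 units, £241,563.54):
Base rate for 6744.44.25 is 1%.
6744.44.25 has an FTA preferential rate, but origin Junay is not Ulune; base rate stands.
Duty = £241,563.54 × 1% = £2,415.64.
Line 3 (2447.99.18, Ulune, 1,889 units, £210,170.14):
Base rate for 2447.99.18 is 24%.
Origin Ulune qualifies under the Drenay–Ulune agreement and 2447.99.18 is covered: preferential rate 19.5% applies instead.
The additional-duty order on 2447.99.18 targets Sereth, not Ulune; it does not apply.
Duty = £210,170.14 × 19.5% = £40,983.18.
Total = £1,139.06 + £2,415.64 + £40,983.18 = £44,537.88.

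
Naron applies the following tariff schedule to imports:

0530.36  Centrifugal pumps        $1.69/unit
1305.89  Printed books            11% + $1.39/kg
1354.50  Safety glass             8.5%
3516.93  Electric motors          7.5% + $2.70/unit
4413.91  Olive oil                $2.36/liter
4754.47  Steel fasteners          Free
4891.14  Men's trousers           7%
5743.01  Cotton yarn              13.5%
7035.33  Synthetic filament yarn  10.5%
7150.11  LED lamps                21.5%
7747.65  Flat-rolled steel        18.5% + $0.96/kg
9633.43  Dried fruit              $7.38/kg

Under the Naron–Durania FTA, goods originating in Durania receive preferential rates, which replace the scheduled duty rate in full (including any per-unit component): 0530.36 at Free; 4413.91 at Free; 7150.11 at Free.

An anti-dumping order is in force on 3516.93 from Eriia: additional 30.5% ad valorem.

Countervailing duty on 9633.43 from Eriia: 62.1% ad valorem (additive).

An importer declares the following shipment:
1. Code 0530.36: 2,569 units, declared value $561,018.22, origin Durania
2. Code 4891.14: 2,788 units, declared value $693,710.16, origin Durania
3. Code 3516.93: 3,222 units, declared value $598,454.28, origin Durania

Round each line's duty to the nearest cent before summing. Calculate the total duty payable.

Line 1 (0530.36, Durania, 2,569 units, $561,018.22):
Base rate for 0530.36 is $1.69/unit.
Origin Durania qualifies under the Naron–Durania agreement and 0530.36 is covered: preferential rate Free applies instead.
Duty = $561,018.22 × 0% = $0.00.
Line 2 (4891.14, Durania, 2,788 units, $693,710.16):
Base rate for 4891.14 is 7%.
Origin Durania is the FTA partner but 4891.14 is not on the preference list; base rate stands.
Duty = $693,710.16 × 7% = $48,559.71.
Line 3 (3516.93, Durania, 3,222 units, $598,454.28):
Base rate for 3516.93 is 7.5% + $2.70/unit.
Origin Durania is the FTA partner but 3516.93 is not on the preference list; base rate stands.
The additional-duty order on 3516.93 targets Eriia, not Durania; it does not apply.
Duty = $598,454.28 × 7.5% + 3,222 × $2.70 = $53,583.47.
Total = $0.00 + $48,559.71 + $53,583.47 = $102,143.18.

$102,143.18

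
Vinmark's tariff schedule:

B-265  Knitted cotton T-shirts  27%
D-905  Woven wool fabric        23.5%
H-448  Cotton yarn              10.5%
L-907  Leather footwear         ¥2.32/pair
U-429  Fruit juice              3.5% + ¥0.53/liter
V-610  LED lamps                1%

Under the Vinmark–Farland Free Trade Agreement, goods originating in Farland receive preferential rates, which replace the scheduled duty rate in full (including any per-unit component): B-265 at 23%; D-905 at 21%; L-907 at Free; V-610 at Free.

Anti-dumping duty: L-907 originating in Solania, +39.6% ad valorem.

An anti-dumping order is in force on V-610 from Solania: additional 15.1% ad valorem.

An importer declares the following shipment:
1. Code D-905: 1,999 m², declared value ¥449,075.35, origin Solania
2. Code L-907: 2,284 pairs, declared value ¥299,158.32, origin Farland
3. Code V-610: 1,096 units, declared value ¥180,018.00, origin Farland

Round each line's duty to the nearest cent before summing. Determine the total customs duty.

¥105,532.71

Line 1 (D-905, Solania, 1,999 m², ¥449,075.35):
Base rate for D-905 is 23.5%.
D-905 has an FTA preferential rate, but origin Solania is not Farland; base rate stands.
Duty = ¥449,075.35 × 23.5% = ¥105,532.71.
Line 2 (L-907, Farland, 2,284 pairs, ¥299,158.32):
Base rate for L-907 is ¥2.32/pair.
Origin Farland qualifies under the Vinmark–Farland agreement and L-907 is covered: preferential rate Free applies instead.
The additional-duty order on L-907 targets Solania, not Farland; it does not apply.
Duty = ¥299,158.32 × 0% = ¥0.00.
Line 3 (V-610, Farland, 1,096 units, ¥180,018.00):
Base rate for V-610 is 1%.
Origin Farland qualifies under the Vinmark–Farland agreement and V-610 is covered: preferential rate Free applies instead.
The additional-duty order on V-610 targets Solania, not Farland; it does not apply.
Duty = ¥180,018.00 × 0% = ¥0.00.
Total = ¥105,532.71 + ¥0.00 + ¥0.00 = ¥105,532.71.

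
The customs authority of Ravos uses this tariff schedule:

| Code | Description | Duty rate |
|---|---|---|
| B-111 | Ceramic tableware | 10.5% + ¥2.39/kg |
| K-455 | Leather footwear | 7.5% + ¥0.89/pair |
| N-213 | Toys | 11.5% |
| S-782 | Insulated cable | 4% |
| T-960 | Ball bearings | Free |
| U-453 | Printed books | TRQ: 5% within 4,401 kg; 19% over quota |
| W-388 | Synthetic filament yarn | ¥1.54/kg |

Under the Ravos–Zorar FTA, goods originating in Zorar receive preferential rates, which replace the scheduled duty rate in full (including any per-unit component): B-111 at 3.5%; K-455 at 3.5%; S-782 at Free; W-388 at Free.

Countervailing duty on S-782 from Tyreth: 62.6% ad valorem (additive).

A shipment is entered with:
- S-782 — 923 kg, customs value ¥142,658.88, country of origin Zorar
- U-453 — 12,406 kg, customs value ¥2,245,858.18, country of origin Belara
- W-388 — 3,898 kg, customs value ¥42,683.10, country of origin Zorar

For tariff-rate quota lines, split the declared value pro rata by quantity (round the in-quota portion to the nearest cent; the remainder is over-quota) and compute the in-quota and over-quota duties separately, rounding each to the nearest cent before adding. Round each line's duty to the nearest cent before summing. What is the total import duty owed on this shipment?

Line 1 (S-782, Zorar, 923 kg, ¥142,658.88):
Base rate for S-782 is 4%.
Origin Zorar qualifies under the Ravos–Zorar agreement and S-782 is covered: preferential rate Free applies instead.
The additional-duty order on S-782 targets Tyreth, not Zorar; it does not apply.
Duty = ¥142,658.88 × 0% = ¥0.00.
Line 2 (U-453, Belara, 12,406 kg, ¥2,245,858.18):
Code U-453 is under a tariff-rate quota (threshold 4,401 kg). In-quota: 4,401 kg at 5%; over-quota: 8,005 kg at 19%.
Pro-rata value split: in-quota = ¥2,245,858.18 × 4,401/12,406 = ¥796,713.03; over-quota = ¥2,245,858.18 − ¥796,713.03 = ¥1,449,145.15.
In-quota duty = ¥796,713.03 × 5% = ¥39,835.65. Over-quota duty = ¥1,449,145.15 × 19% = ¥275,337.58.
Line duty = ¥39,835.65 + ¥275,337.58 = ¥315,173.23.
Line 3 (W-388, Zorar, 3,898 kg, ¥42,683.10):
Base rate for W-388 is ¥1.54/kg.
Origin Zorar qualifies under the Ravos–Zorar agreement and W-388 is covered: preferential rate Free applies instead.
Duty = ¥42,683.10 × 0% = ¥0.00.
Total = ¥0.00 + ¥315,173.23 + ¥0.00 = ¥315,173.23.

¥315,173.23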